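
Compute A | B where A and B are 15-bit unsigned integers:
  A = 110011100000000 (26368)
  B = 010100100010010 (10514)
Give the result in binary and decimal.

Apply | to each column (1 where either bit is 1):
  110011100000000
| 010100100010010
-----------------
  110111100010010

Answer: 110111100010010 (28434)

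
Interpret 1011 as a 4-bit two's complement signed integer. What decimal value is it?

MSB is 1, so the value is negative. Find the magnitude:
1. Invert bits:  0100
2. Add 1:        0101  = 5
3. Apply sign:   -5

Answer: -5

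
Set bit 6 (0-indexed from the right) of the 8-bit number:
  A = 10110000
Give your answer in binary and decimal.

Mask = 1 << 6 = 01000000
Bit 6 of A is 0, so OR-ing with the mask flips it to 1.
  10110000
| 01000000
----------
  11110000

Answer: 11110000 (240)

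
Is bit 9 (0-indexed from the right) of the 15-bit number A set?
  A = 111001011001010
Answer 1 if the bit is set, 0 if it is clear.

Bit 9 is the 10th from the right.
  111001011001010
       ^
That bit is 1.

Answer: 1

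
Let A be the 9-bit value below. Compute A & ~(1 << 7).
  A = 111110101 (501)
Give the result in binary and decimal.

Mask = ~(1 << 7) = 101111111
Bit 7 of A is 1, so AND-ing with the mask clears it to 0.
  111110101
& 101111111
-----------
  101110101

Answer: 101110101 (373)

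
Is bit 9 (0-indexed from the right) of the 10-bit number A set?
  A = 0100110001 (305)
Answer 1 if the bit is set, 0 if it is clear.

Bit 9 is the 10th from the right.
  0100110001
  ^
That bit is 0.

Answer: 0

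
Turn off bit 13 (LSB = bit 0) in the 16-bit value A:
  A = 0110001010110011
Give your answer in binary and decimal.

Mask = ~(1 << 13) = 1101111111111111
Bit 13 of A is 1, so AND-ing with the mask clears it to 0.
  0110001010110011
& 1101111111111111
------------------
  0100001010110011

Answer: 0100001010110011 (17075)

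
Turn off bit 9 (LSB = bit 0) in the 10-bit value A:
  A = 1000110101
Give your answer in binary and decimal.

Mask = ~(1 << 9) = 0111111111
Bit 9 of A is 1, so AND-ing with the mask clears it to 0.
  1000110101
& 0111111111
------------
  0000110101

Answer: 0000110101 (53)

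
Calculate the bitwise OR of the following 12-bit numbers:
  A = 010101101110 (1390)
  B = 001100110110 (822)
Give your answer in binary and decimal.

Apply | to each column (1 where either bit is 1):
  010101101110
| 001100110110
--------------
  011101111110

Answer: 011101111110 (1918)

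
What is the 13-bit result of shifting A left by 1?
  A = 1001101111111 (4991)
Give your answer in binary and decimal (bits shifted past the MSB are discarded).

Shift left by 1: drop the top 1 bit(s), append 1 zero(s) on the right.
  1001101111111  ->  discard [1], keep [001101111111], append 0
= 0011011111110

Answer: 0011011111110 (1790)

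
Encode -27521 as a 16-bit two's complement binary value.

1. Binary of +27521:  0110101110000001
2. Invert bits:     1001010001111110
3. Add 1:           1001010001111111

Answer: 1001010001111111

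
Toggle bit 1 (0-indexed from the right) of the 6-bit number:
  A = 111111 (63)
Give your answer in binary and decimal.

Mask = 1 << 1 = 000010
Bit 1 of A is 1; XOR with the mask flips it to 0.
  111111
^ 000010
--------
  111101

Answer: 111101 (61)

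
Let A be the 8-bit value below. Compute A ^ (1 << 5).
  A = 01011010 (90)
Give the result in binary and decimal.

Mask = 1 << 5 = 00100000
Bit 5 of A is 0; XOR with the mask flips it to 1.
  01011010
^ 00100000
----------
  01111010

Answer: 01111010 (122)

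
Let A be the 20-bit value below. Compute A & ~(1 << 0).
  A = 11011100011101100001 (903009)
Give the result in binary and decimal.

Mask = ~(1 << 0) = 11111111111111111110
Bit 0 of A is 1, so AND-ing with the mask clears it to 0.
  11011100011101100001
& 11111111111111111110
----------------------
  11011100011101100000

Answer: 11011100011101100000 (903008)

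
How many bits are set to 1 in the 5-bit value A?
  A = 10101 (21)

10101
1-bits at positions (from bit 0 = LSB): 0, 2, 4
Count = 3

Answer: 3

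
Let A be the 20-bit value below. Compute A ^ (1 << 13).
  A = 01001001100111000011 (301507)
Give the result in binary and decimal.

Mask = 1 << 13 = 00000010000000000000
Bit 13 of A is 0; XOR with the mask flips it to 1.
  01001001100111000011
^ 00000010000000000000
----------------------
  01001011100111000011

Answer: 01001011100111000011 (309699)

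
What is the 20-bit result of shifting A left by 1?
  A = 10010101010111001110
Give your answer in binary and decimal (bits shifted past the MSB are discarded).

Shift left by 1: drop the top 1 bit(s), append 1 zero(s) on the right.
  10010101010111001110  ->  discard [1], keep [0010101010111001110], append 0
= 00101010101110011100

Answer: 00101010101110011100 (175004)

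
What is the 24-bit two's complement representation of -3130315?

1. Binary of +3130315:  001011111100001111001011
2. Invert bits:     110100000011110000110100
3. Add 1:           110100000011110000110101

Answer: 110100000011110000110101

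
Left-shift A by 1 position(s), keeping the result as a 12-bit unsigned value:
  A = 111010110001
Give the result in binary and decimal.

Shift left by 1: drop the top 1 bit(s), append 1 zero(s) on the right.
  111010110001  ->  discard [1], keep [11010110001], append 0
= 110101100010

Answer: 110101100010 (3426)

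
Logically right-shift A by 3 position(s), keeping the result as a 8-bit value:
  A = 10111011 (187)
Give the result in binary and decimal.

Logical shift right by 3: drop the bottom 3 bit(s), prepend 3 zero(s) on the left.
  10111011  ->  keep [10111], discard [011], prepend 000
= 00010111

Answer: 00010111 (23)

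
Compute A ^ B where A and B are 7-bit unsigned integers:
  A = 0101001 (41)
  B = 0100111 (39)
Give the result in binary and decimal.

Apply ^ to each column (1 where bits differ):
  0101001
^ 0100111
---------
  0001110

Answer: 0001110 (14)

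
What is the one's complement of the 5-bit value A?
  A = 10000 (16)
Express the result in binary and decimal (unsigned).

Flip each bit (0->1, 1->0):
  10000
  01111

Answer: 01111 (15)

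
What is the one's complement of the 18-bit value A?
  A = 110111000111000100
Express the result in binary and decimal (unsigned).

Flip each bit (0->1, 1->0):
  110111000111000100
  001000111000111011

Answer: 001000111000111011 (36411)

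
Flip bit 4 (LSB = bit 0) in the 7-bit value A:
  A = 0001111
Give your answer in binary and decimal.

Mask = 1 << 4 = 0010000
Bit 4 of A is 0; XOR with the mask flips it to 1.
  0001111
^ 0010000
---------
  0011111

Answer: 0011111 (31)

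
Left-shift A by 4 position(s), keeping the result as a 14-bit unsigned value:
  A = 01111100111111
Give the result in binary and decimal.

Shift left by 4: drop the top 4 bit(s), append 4 zero(s) on the right.
  01111100111111  ->  discard [0111], keep [1100111111], append 0000
= 11001111110000

Answer: 11001111110000 (13296)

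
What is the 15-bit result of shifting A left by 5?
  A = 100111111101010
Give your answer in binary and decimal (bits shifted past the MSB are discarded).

Shift left by 5: drop the top 5 bit(s), append 5 zero(s) on the right.
  100111111101010  ->  discard [10011], keep [1111101010], append 00000
= 111110101000000

Answer: 111110101000000 (32064)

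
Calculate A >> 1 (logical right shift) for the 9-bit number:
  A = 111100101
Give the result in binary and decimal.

Logical shift right by 1: drop the bottom 1 bit(s), prepend 1 zero(s) on the left.
  111100101  ->  keep [11110010], discard [1], prepend 0
= 011110010

Answer: 011110010 (242)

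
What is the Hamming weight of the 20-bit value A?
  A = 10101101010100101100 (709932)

10101101010100101100
1-bits at positions (from bit 0 = LSB): 2, 3, 5, 8, 10, 12, 14, 15, 17, 19
Count = 10

Answer: 10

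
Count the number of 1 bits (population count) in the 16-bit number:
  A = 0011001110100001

0011001110100001
1-bits at positions (from bit 0 = LSB): 0, 5, 7, 8, 9, 12, 13
Count = 7

Answer: 7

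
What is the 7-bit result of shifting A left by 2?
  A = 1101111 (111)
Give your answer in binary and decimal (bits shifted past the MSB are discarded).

Shift left by 2: drop the top 2 bit(s), append 2 zero(s) on the right.
  1101111  ->  discard [11], keep [01111], append 00
= 0111100

Answer: 0111100 (60)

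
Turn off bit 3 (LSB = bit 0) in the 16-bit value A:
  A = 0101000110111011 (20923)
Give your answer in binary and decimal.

Mask = ~(1 << 3) = 1111111111110111
Bit 3 of A is 1, so AND-ing with the mask clears it to 0.
  0101000110111011
& 1111111111110111
------------------
  0101000110110011

Answer: 0101000110110011 (20915)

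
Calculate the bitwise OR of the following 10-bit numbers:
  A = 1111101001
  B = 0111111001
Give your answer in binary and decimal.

Apply | to each column (1 where either bit is 1):
  1111101001
| 0111111001
------------
  1111111001

Answer: 1111111001 (1017)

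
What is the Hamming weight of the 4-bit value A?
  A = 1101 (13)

1101
1-bits at positions (from bit 0 = LSB): 0, 2, 3
Count = 3

Answer: 3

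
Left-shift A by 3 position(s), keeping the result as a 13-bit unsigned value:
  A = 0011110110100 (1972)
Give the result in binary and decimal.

Shift left by 3: drop the top 3 bit(s), append 3 zero(s) on the right.
  0011110110100  ->  discard [001], keep [1110110100], append 000
= 1110110100000

Answer: 1110110100000 (7584)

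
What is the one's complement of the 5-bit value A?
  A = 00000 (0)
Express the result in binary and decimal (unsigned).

Flip each bit (0->1, 1->0):
  00000
  11111

Answer: 11111 (31)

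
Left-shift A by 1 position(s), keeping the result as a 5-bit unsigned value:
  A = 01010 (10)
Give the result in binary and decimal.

Shift left by 1: drop the top 1 bit(s), append 1 zero(s) on the right.
  01010  ->  discard [0], keep [1010], append 0
= 10100

Answer: 10100 (20)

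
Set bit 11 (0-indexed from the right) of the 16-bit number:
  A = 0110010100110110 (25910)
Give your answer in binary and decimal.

Mask = 1 << 11 = 0000100000000000
Bit 11 of A is 0, so OR-ing with the mask flips it to 1.
  0110010100110110
| 0000100000000000
------------------
  0110110100110110

Answer: 0110110100110110 (27958)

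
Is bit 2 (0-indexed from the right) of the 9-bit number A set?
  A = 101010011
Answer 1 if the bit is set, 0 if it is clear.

Bit 2 is the 3rd from the right.
  101010011
        ^
That bit is 0.

Answer: 0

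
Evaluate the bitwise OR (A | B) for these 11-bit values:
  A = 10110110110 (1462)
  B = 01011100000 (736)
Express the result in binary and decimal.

Apply | to each column (1 where either bit is 1):
  10110110110
| 01011100000
-------------
  11111110110

Answer: 11111110110 (2038)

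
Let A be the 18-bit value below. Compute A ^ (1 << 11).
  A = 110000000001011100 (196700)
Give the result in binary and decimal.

Mask = 1 << 11 = 000000100000000000
Bit 11 of A is 0; XOR with the mask flips it to 1.
  110000000001011100
^ 000000100000000000
--------------------
  110000100001011100

Answer: 110000100001011100 (198748)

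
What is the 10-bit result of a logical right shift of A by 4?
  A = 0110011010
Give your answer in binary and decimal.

Logical shift right by 4: drop the bottom 4 bit(s), prepend 4 zero(s) on the left.
  0110011010  ->  keep [011001], discard [1010], prepend 0000
= 0000011001

Answer: 0000011001 (25)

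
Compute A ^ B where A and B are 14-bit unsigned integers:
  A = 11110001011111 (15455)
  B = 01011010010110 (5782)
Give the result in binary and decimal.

Apply ^ to each column (1 where bits differ):
  11110001011111
^ 01011010010110
----------------
  10101011001001

Answer: 10101011001001 (10953)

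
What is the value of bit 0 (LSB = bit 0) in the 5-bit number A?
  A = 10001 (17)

Bit 0 is the 1st from the right.
  10001
      ^
That bit is 1.

Answer: 1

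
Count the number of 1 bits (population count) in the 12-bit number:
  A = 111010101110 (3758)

111010101110
1-bits at positions (from bit 0 = LSB): 1, 2, 3, 5, 7, 9, 10, 11
Count = 8

Answer: 8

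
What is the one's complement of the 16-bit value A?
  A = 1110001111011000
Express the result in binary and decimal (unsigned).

Flip each bit (0->1, 1->0):
  1110001111011000
  0001110000100111

Answer: 0001110000100111 (7207)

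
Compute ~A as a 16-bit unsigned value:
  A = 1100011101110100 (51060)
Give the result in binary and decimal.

Flip each bit (0->1, 1->0):
  1100011101110100
  0011100010001011

Answer: 0011100010001011 (14475)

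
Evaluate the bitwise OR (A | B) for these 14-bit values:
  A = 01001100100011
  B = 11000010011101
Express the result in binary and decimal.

Apply | to each column (1 where either bit is 1):
  01001100100011
| 11000010011101
----------------
  11001110111111

Answer: 11001110111111 (13247)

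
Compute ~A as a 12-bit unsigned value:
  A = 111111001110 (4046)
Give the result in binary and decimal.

Flip each bit (0->1, 1->0):
  111111001110
  000000110001

Answer: 000000110001 (49)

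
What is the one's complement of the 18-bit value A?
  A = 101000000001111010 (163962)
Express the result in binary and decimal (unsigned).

Flip each bit (0->1, 1->0):
  101000000001111010
  010111111110000101

Answer: 010111111110000101 (98181)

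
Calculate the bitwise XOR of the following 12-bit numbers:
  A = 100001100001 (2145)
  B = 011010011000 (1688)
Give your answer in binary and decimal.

Apply ^ to each column (1 where bits differ):
  100001100001
^ 011010011000
--------------
  111011111001

Answer: 111011111001 (3833)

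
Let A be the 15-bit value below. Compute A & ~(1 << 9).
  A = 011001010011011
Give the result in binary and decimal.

Mask = ~(1 << 9) = 111110111111111
Bit 9 of A is 1, so AND-ing with the mask clears it to 0.
  011001010011011
& 111110111111111
-----------------
  011000010011011

Answer: 011000010011011 (12443)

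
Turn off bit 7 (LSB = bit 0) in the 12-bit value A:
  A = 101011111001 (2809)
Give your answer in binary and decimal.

Mask = ~(1 << 7) = 111101111111
Bit 7 of A is 1, so AND-ing with the mask clears it to 0.
  101011111001
& 111101111111
--------------
  101001111001

Answer: 101001111001 (2681)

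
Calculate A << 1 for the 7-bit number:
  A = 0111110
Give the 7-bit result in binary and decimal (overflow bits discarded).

Shift left by 1: drop the top 1 bit(s), append 1 zero(s) on the right.
  0111110  ->  discard [0], keep [111110], append 0
= 1111100

Answer: 1111100 (124)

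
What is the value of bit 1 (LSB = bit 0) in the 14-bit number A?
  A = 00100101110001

Bit 1 is the 2nd from the right.
  00100101110001
              ^
That bit is 0.

Answer: 0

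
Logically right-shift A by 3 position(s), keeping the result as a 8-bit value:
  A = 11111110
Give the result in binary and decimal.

Logical shift right by 3: drop the bottom 3 bit(s), prepend 3 zero(s) on the left.
  11111110  ->  keep [11111], discard [110], prepend 000
= 00011111

Answer: 00011111 (31)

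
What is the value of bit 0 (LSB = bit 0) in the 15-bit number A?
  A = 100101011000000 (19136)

Bit 0 is the 1st from the right.
  100101011000000
                ^
That bit is 0.

Answer: 0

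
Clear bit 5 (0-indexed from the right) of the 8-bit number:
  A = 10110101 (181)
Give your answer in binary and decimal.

Mask = ~(1 << 5) = 11011111
Bit 5 of A is 1, so AND-ing with the mask clears it to 0.
  10110101
& 11011111
----------
  10010101

Answer: 10010101 (149)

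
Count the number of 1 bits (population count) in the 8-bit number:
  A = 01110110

01110110
1-bits at positions (from bit 0 = LSB): 1, 2, 4, 5, 6
Count = 5

Answer: 5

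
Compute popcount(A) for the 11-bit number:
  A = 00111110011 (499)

00111110011
1-bits at positions (from bit 0 = LSB): 0, 1, 4, 5, 6, 7, 8
Count = 7

Answer: 7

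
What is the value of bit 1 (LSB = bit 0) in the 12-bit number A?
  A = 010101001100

Bit 1 is the 2nd from the right.
  010101001100
            ^
That bit is 0.

Answer: 0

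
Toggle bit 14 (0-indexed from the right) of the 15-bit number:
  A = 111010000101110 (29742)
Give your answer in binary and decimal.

Mask = 1 << 14 = 100000000000000
Bit 14 of A is 1; XOR with the mask flips it to 0.
  111010000101110
^ 100000000000000
-----------------
  011010000101110

Answer: 011010000101110 (13358)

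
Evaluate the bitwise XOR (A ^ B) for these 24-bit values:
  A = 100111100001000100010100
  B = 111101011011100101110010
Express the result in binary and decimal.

Apply ^ to each column (1 where bits differ):
  100111100001000100010100
^ 111101011011100101110010
--------------------------
  011010111010100001100110

Answer: 011010111010100001100110 (7055462)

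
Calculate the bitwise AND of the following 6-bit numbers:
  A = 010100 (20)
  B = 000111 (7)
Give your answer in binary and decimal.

Apply & to each column (1 only where both bits are 1):
  010100
& 000111
--------
  000100

Answer: 000100 (4)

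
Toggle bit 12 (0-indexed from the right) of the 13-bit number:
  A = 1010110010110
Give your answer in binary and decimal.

Mask = 1 << 12 = 1000000000000
Bit 12 of A is 1; XOR with the mask flips it to 0.
  1010110010110
^ 1000000000000
---------------
  0010110010110

Answer: 0010110010110 (1430)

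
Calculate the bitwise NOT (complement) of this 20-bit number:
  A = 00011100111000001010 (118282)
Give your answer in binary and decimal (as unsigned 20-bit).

Flip each bit (0->1, 1->0):
  00011100111000001010
  11100011000111110101

Answer: 11100011000111110101 (930293)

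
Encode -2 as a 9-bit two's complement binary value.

1. Binary of +2:  000000010
2. Invert bits:     111111101
3. Add 1:           111111110

Answer: 111111110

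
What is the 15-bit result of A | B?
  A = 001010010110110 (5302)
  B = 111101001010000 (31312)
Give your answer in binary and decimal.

Apply | to each column (1 where either bit is 1):
  001010010110110
| 111101001010000
-----------------
  111111011110110

Answer: 111111011110110 (32502)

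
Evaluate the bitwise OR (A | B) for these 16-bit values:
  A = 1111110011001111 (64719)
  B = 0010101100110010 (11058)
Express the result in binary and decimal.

Apply | to each column (1 where either bit is 1):
  1111110011001111
| 0010101100110010
------------------
  1111111111111111

Answer: 1111111111111111 (65535)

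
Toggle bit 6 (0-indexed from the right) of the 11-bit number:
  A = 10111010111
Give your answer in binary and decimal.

Mask = 1 << 6 = 00001000000
Bit 6 of A is 1; XOR with the mask flips it to 0.
  10111010111
^ 00001000000
-------------
  10110010111

Answer: 10110010111 (1431)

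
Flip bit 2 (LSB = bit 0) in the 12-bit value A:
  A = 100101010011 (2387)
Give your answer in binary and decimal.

Mask = 1 << 2 = 000000000100
Bit 2 of A is 0; XOR with the mask flips it to 1.
  100101010011
^ 000000000100
--------------
  100101010111

Answer: 100101010111 (2391)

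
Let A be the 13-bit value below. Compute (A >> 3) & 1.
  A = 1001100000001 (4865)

Bit 3 is the 4th from the right.
  1001100000001
           ^
That bit is 0.

Answer: 0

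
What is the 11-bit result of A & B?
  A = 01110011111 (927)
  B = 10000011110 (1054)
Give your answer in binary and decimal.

Apply & to each column (1 only where both bits are 1):
  01110011111
& 10000011110
-------------
  00000011110

Answer: 00000011110 (30)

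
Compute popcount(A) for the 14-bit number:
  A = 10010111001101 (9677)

10010111001101
1-bits at positions (from bit 0 = LSB): 0, 2, 3, 6, 7, 8, 10, 13
Count = 8

Answer: 8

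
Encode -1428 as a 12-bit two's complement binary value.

1. Binary of +1428:  010110010100
2. Invert bits:     101001101011
3. Add 1:           101001101100

Answer: 101001101100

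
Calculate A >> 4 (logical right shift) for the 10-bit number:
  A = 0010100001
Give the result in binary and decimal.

Logical shift right by 4: drop the bottom 4 bit(s), prepend 4 zero(s) on the left.
  0010100001  ->  keep [001010], discard [0001], prepend 0000
= 0000001010

Answer: 0000001010 (10)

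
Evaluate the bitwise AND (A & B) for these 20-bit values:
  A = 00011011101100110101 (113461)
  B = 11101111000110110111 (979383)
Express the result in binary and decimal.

Apply & to each column (1 only where both bits are 1):
  00011011101100110101
& 11101111000110110111
----------------------
  00001011000100110101

Answer: 00001011000100110101 (45365)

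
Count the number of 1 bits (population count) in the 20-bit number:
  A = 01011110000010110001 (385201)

01011110000010110001
1-bits at positions (from bit 0 = LSB): 0, 4, 5, 7, 13, 14, 15, 16, 18
Count = 9

Answer: 9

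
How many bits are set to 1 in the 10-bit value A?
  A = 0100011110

0100011110
1-bits at positions (from bit 0 = LSB): 1, 2, 3, 4, 8
Count = 5

Answer: 5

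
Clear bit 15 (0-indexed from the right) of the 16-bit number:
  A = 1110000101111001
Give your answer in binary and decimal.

Mask = ~(1 << 15) = 0111111111111111
Bit 15 of A is 1, so AND-ing with the mask clears it to 0.
  1110000101111001
& 0111111111111111
------------------
  0110000101111001

Answer: 0110000101111001 (24953)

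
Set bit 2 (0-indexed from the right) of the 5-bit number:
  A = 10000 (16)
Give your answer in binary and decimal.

Mask = 1 << 2 = 00100
Bit 2 of A is 0, so OR-ing with the mask flips it to 1.
  10000
| 00100
-------
  10100

Answer: 10100 (20)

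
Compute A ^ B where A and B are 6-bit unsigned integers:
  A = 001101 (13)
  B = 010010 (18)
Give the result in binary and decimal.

Apply ^ to each column (1 where bits differ):
  001101
^ 010010
--------
  011111

Answer: 011111 (31)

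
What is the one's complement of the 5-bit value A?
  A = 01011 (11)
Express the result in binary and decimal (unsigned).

Flip each bit (0->1, 1->0):
  01011
  10100

Answer: 10100 (20)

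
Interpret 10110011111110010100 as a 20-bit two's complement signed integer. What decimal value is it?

MSB is 1, so the value is negative. Find the magnitude:
1. Invert bits:  01001100000001101011
2. Add 1:        01001100000001101100  = 311404
3. Apply sign:   -311404

Answer: -311404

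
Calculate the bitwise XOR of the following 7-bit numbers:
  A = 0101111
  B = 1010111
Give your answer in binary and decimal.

Apply ^ to each column (1 where bits differ):
  0101111
^ 1010111
---------
  1111000

Answer: 1111000 (120)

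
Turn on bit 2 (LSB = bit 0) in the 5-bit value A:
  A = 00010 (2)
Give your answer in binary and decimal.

Mask = 1 << 2 = 00100
Bit 2 of A is 0, so OR-ing with the mask flips it to 1.
  00010
| 00100
-------
  00110

Answer: 00110 (6)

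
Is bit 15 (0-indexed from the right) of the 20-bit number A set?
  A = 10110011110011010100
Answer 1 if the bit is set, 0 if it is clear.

Bit 15 is the 16th from the right.
  10110011110011010100
      ^
That bit is 0.

Answer: 0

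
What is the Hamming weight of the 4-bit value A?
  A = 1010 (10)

1010
1-bits at positions (from bit 0 = LSB): 1, 3
Count = 2

Answer: 2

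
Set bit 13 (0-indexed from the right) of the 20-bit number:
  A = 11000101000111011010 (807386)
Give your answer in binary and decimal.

Mask = 1 << 13 = 00000010000000000000
Bit 13 of A is 0, so OR-ing with the mask flips it to 1.
  11000101000111011010
| 00000010000000000000
----------------------
  11000111000111011010

Answer: 11000111000111011010 (815578)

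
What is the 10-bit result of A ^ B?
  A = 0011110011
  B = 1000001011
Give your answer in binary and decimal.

Apply ^ to each column (1 where bits differ):
  0011110011
^ 1000001011
------------
  1011111000

Answer: 1011111000 (760)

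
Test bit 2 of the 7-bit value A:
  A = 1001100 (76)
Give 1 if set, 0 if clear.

Bit 2 is the 3rd from the right.
  1001100
      ^
That bit is 1.

Answer: 1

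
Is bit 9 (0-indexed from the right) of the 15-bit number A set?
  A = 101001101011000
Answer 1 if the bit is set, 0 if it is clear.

Bit 9 is the 10th from the right.
  101001101011000
       ^
That bit is 1.

Answer: 1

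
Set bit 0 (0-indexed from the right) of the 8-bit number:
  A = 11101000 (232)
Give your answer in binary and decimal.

Mask = 1 << 0 = 00000001
Bit 0 of A is 0, so OR-ing with the mask flips it to 1.
  11101000
| 00000001
----------
  11101001

Answer: 11101001 (233)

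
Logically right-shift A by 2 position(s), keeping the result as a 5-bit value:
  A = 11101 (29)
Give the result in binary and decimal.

Logical shift right by 2: drop the bottom 2 bit(s), prepend 2 zero(s) on the left.
  11101  ->  keep [111], discard [01], prepend 00
= 00111

Answer: 00111 (7)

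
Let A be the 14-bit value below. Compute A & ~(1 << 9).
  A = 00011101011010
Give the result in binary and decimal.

Mask = ~(1 << 9) = 11110111111111
Bit 9 of A is 1, so AND-ing with the mask clears it to 0.
  00011101011010
& 11110111111111
----------------
  00010101011010

Answer: 00010101011010 (1370)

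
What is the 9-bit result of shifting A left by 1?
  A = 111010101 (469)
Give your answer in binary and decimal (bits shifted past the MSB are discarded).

Shift left by 1: drop the top 1 bit(s), append 1 zero(s) on the right.
  111010101  ->  discard [1], keep [11010101], append 0
= 110101010

Answer: 110101010 (426)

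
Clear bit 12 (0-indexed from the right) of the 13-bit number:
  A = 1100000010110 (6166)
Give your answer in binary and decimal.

Mask = ~(1 << 12) = 0111111111111
Bit 12 of A is 1, so AND-ing with the mask clears it to 0.
  1100000010110
& 0111111111111
---------------
  0100000010110

Answer: 0100000010110 (2070)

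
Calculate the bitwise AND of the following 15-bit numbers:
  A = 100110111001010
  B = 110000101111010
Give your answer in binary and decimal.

Apply & to each column (1 only where both bits are 1):
  100110111001010
& 110000101111010
-----------------
  100000101001010

Answer: 100000101001010 (16714)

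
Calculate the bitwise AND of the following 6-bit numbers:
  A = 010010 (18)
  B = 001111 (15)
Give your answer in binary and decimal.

Apply & to each column (1 only where both bits are 1):
  010010
& 001111
--------
  000010

Answer: 000010 (2)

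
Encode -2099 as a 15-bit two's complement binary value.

1. Binary of +2099:  000100000110011
2. Invert bits:     111011111001100
3. Add 1:           111011111001101

Answer: 111011111001101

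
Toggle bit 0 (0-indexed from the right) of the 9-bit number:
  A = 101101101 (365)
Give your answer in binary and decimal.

Mask = 1 << 0 = 000000001
Bit 0 of A is 1; XOR with the mask flips it to 0.
  101101101
^ 000000001
-----------
  101101100

Answer: 101101100 (364)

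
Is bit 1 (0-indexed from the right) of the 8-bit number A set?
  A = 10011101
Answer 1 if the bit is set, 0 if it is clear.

Bit 1 is the 2nd from the right.
  10011101
        ^
That bit is 0.

Answer: 0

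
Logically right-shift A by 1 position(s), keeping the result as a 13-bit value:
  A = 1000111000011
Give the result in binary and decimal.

Logical shift right by 1: drop the bottom 1 bit(s), prepend 1 zero(s) on the left.
  1000111000011  ->  keep [100011100001], discard [1], prepend 0
= 0100011100001

Answer: 0100011100001 (2273)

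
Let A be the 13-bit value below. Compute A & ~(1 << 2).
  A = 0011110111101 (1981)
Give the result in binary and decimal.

Mask = ~(1 << 2) = 1111111111011
Bit 2 of A is 1, so AND-ing with the mask clears it to 0.
  0011110111101
& 1111111111011
---------------
  0011110111001

Answer: 0011110111001 (1977)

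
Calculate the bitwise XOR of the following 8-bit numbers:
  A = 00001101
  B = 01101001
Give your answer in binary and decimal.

Apply ^ to each column (1 where bits differ):
  00001101
^ 01101001
----------
  01100100

Answer: 01100100 (100)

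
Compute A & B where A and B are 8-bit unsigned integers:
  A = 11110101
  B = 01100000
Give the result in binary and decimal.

Apply & to each column (1 only where both bits are 1):
  11110101
& 01100000
----------
  01100000

Answer: 01100000 (96)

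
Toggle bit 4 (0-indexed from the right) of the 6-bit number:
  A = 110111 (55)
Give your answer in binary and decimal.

Mask = 1 << 4 = 010000
Bit 4 of A is 1; XOR with the mask flips it to 0.
  110111
^ 010000
--------
  100111

Answer: 100111 (39)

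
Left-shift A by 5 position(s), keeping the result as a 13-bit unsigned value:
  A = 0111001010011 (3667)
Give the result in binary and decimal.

Shift left by 5: drop the top 5 bit(s), append 5 zero(s) on the right.
  0111001010011  ->  discard [01110], keep [01010011], append 00000
= 0101001100000

Answer: 0101001100000 (2656)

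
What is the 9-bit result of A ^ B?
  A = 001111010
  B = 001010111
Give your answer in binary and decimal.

Apply ^ to each column (1 where bits differ):
  001111010
^ 001010111
-----------
  000101101

Answer: 000101101 (45)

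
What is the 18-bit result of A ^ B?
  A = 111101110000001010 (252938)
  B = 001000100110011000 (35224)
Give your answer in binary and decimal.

Apply ^ to each column (1 where bits differ):
  111101110000001010
^ 001000100110011000
--------------------
  110101010110010010

Answer: 110101010110010010 (218514)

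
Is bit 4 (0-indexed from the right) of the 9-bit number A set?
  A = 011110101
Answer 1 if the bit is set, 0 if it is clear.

Bit 4 is the 5th from the right.
  011110101
      ^
That bit is 1.

Answer: 1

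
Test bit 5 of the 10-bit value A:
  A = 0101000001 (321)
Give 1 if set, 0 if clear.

Bit 5 is the 6th from the right.
  0101000001
      ^
That bit is 0.

Answer: 0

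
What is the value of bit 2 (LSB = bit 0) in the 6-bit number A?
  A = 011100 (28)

Bit 2 is the 3rd from the right.
  011100
     ^
That bit is 1.

Answer: 1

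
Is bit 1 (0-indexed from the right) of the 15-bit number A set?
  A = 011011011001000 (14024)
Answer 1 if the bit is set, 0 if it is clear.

Bit 1 is the 2nd from the right.
  011011011001000
               ^
That bit is 0.

Answer: 0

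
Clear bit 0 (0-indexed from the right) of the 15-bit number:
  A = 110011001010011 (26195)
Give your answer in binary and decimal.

Mask = ~(1 << 0) = 111111111111110
Bit 0 of A is 1, so AND-ing with the mask clears it to 0.
  110011001010011
& 111111111111110
-----------------
  110011001010010

Answer: 110011001010010 (26194)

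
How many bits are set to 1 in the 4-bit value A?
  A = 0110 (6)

0110
1-bits at positions (from bit 0 = LSB): 1, 2
Count = 2

Answer: 2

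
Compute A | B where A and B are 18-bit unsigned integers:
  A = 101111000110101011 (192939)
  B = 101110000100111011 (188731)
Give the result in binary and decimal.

Apply | to each column (1 where either bit is 1):
  101111000110101011
| 101110000100111011
--------------------
  101111000110111011

Answer: 101111000110111011 (192955)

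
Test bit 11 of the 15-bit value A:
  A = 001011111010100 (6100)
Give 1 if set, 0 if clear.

Bit 11 is the 12th from the right.
  001011111010100
     ^
That bit is 0.

Answer: 0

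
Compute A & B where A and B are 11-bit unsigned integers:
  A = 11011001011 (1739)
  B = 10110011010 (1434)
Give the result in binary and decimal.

Apply & to each column (1 only where both bits are 1):
  11011001011
& 10110011010
-------------
  10010001010

Answer: 10010001010 (1162)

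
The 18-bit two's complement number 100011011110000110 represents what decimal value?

MSB is 1, so the value is negative. Find the magnitude:
1. Invert bits:  011100100001111001
2. Add 1:        011100100001111010  = 116858
3. Apply sign:   -116858

Answer: -116858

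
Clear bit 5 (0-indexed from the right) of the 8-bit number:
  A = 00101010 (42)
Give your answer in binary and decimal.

Mask = ~(1 << 5) = 11011111
Bit 5 of A is 1, so AND-ing with the mask clears it to 0.
  00101010
& 11011111
----------
  00001010

Answer: 00001010 (10)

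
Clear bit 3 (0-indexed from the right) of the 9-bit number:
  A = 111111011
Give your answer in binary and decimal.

Mask = ~(1 << 3) = 111110111
Bit 3 of A is 1, so AND-ing with the mask clears it to 0.
  111111011
& 111110111
-----------
  111110011

Answer: 111110011 (499)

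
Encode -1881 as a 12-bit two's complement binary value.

1. Binary of +1881:  011101011001
2. Invert bits:     100010100110
3. Add 1:           100010100111

Answer: 100010100111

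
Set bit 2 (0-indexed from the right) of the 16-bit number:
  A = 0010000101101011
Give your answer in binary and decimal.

Mask = 1 << 2 = 0000000000000100
Bit 2 of A is 0, so OR-ing with the mask flips it to 1.
  0010000101101011
| 0000000000000100
------------------
  0010000101101111

Answer: 0010000101101111 (8559)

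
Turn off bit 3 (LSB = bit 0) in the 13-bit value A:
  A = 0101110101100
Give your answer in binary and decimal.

Mask = ~(1 << 3) = 1111111110111
Bit 3 of A is 1, so AND-ing with the mask clears it to 0.
  0101110101100
& 1111111110111
---------------
  0101110100100

Answer: 0101110100100 (2980)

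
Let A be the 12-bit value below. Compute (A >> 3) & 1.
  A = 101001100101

Bit 3 is the 4th from the right.
  101001100101
          ^
That bit is 0.

Answer: 0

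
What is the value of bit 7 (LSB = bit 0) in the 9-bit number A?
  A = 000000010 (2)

Bit 7 is the 8th from the right.
  000000010
   ^
That bit is 0.

Answer: 0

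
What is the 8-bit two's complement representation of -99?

1. Binary of +99:  01100011
2. Invert bits:     10011100
3. Add 1:           10011101

Answer: 10011101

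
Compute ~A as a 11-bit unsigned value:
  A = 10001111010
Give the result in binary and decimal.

Flip each bit (0->1, 1->0):
  10001111010
  01110000101

Answer: 01110000101 (901)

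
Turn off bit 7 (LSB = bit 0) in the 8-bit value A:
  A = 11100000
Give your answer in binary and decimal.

Mask = ~(1 << 7) = 01111111
Bit 7 of A is 1, so AND-ing with the mask clears it to 0.
  11100000
& 01111111
----------
  01100000

Answer: 01100000 (96)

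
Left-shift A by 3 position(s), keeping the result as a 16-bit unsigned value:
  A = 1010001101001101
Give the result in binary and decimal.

Shift left by 3: drop the top 3 bit(s), append 3 zero(s) on the right.
  1010001101001101  ->  discard [101], keep [0001101001101], append 000
= 0001101001101000

Answer: 0001101001101000 (6760)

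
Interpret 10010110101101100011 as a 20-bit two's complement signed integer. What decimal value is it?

MSB is 1, so the value is negative. Find the magnitude:
1. Invert bits:  01101001010010011100
2. Add 1:        01101001010010011101  = 431261
3. Apply sign:   -431261

Answer: -431261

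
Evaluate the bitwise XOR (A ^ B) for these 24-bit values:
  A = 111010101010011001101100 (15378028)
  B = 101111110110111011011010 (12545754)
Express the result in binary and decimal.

Apply ^ to each column (1 where bits differ):
  111010101010011001101100
^ 101111110110111011011010
--------------------------
  010101011100100010110110

Answer: 010101011100100010110110 (5621942)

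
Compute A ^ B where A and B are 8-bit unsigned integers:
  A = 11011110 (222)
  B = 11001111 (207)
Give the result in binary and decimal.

Apply ^ to each column (1 where bits differ):
  11011110
^ 11001111
----------
  00010001

Answer: 00010001 (17)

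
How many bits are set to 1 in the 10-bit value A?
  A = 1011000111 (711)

1011000111
1-bits at positions (from bit 0 = LSB): 0, 1, 2, 6, 7, 9
Count = 6

Answer: 6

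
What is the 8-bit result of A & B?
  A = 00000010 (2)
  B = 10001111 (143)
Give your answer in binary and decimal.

Apply & to each column (1 only where both bits are 1):
  00000010
& 10001111
----------
  00000010

Answer: 00000010 (2)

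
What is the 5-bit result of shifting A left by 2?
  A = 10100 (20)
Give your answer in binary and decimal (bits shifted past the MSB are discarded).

Shift left by 2: drop the top 2 bit(s), append 2 zero(s) on the right.
  10100  ->  discard [10], keep [100], append 00
= 10000

Answer: 10000 (16)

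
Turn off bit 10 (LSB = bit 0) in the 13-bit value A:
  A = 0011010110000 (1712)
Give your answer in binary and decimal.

Mask = ~(1 << 10) = 1101111111111
Bit 10 of A is 1, so AND-ing with the mask clears it to 0.
  0011010110000
& 1101111111111
---------------
  0001010110000

Answer: 0001010110000 (688)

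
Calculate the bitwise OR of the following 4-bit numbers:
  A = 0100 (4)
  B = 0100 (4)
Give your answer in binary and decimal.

Apply | to each column (1 where either bit is 1):
  0100
| 0100
------
  0100

Answer: 0100 (4)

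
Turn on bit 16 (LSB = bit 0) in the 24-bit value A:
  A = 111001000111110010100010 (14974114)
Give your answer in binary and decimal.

Mask = 1 << 16 = 000000010000000000000000
Bit 16 of A is 0, so OR-ing with the mask flips it to 1.
  111001000111110010100010
| 000000010000000000000000
--------------------------
  111001010111110010100010

Answer: 111001010111110010100010 (15039650)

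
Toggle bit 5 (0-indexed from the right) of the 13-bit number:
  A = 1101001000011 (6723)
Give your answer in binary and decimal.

Mask = 1 << 5 = 0000000100000
Bit 5 of A is 0; XOR with the mask flips it to 1.
  1101001000011
^ 0000000100000
---------------
  1101001100011

Answer: 1101001100011 (6755)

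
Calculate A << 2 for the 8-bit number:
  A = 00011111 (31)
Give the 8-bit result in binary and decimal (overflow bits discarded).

Shift left by 2: drop the top 2 bit(s), append 2 zero(s) on the right.
  00011111  ->  discard [00], keep [011111], append 00
= 01111100

Answer: 01111100 (124)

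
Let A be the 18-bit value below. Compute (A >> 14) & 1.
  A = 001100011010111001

Bit 14 is the 15th from the right.
  001100011010111001
     ^
That bit is 1.

Answer: 1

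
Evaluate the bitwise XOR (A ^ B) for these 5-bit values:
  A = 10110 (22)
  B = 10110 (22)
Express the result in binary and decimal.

Apply ^ to each column (1 where bits differ):
  10110
^ 10110
-------
  00000

Answer: 00000 (0)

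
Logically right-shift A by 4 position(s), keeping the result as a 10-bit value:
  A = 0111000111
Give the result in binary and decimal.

Logical shift right by 4: drop the bottom 4 bit(s), prepend 4 zero(s) on the left.
  0111000111  ->  keep [011100], discard [0111], prepend 0000
= 0000011100

Answer: 0000011100 (28)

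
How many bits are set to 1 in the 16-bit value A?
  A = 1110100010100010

1110100010100010
1-bits at positions (from bit 0 = LSB): 1, 5, 7, 11, 13, 14, 15
Count = 7

Answer: 7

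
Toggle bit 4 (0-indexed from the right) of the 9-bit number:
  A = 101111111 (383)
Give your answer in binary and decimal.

Mask = 1 << 4 = 000010000
Bit 4 of A is 1; XOR with the mask flips it to 0.
  101111111
^ 000010000
-----------
  101101111

Answer: 101101111 (367)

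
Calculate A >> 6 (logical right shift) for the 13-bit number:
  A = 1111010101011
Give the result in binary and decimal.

Logical shift right by 6: drop the bottom 6 bit(s), prepend 6 zero(s) on the left.
  1111010101011  ->  keep [1111010], discard [101011], prepend 000000
= 0000001111010

Answer: 0000001111010 (122)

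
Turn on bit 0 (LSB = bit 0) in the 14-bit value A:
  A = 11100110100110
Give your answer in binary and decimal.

Mask = 1 << 0 = 00000000000001
Bit 0 of A is 0, so OR-ing with the mask flips it to 1.
  11100110100110
| 00000000000001
----------------
  11100110100111

Answer: 11100110100111 (14759)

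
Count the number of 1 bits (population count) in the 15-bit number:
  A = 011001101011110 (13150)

011001101011110
1-bits at positions (from bit 0 = LSB): 1, 2, 3, 4, 6, 8, 9, 12, 13
Count = 9

Answer: 9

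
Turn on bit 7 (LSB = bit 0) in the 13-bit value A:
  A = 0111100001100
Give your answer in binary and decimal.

Mask = 1 << 7 = 0000010000000
Bit 7 of A is 0, so OR-ing with the mask flips it to 1.
  0111100001100
| 0000010000000
---------------
  0111110001100

Answer: 0111110001100 (3980)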